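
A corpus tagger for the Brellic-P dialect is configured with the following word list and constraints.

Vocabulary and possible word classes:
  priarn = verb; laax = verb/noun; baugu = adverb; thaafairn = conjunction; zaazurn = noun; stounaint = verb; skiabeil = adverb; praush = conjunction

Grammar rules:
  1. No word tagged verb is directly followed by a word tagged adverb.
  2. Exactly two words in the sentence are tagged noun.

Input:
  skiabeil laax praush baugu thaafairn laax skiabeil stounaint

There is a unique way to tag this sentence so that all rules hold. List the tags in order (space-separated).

adverb noun conjunction adverb conjunction noun adverb verb

Candidates per position — 1:skiabeil {adverb}; 2:laax {verb,noun}; 3:praush {conjunction}; 4:baugu {adverb}; 5:thaafairn {conjunction}; 6:laax {verb,noun}; 7:skiabeil {adverb}; 8:stounaint {verb}.
If word 2 were verb, no tagging could satisfy rule 2; so word 2 is noun.
If word 6 were verb, no tagging could satisfy rule 1; so word 6 is noun.
So the tagging must be: adverb noun conjunction adverb conjunction noun adverb verb.
Check: rule 1 satisfied; rule 2 satisfied.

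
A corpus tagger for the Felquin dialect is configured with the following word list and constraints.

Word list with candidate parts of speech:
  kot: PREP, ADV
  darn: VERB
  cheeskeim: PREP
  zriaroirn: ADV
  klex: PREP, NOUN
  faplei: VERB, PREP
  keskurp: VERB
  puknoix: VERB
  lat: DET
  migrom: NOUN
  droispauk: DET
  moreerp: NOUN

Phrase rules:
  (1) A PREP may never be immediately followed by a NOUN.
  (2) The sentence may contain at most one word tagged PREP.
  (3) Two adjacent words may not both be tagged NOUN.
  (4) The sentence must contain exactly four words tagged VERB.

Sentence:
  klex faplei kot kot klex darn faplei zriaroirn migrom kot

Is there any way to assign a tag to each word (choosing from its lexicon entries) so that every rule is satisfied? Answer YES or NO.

NO

Candidates per position — 1:klex {PREP,NOUN}; 2:faplei {VERB,PREP}; 3:kot {PREP,ADV}; 4:kot {PREP,ADV}; 5:klex {PREP,NOUN}; 6:darn {VERB}; 7:faplei {VERB,PREP}; 8:zriaroirn {ADV}; 9:migrom {NOUN}; 10:kot {PREP,ADV}.
Rule 4 cannot be satisfied by any choice of tags from the lexicon.
So there is no consistent tagging.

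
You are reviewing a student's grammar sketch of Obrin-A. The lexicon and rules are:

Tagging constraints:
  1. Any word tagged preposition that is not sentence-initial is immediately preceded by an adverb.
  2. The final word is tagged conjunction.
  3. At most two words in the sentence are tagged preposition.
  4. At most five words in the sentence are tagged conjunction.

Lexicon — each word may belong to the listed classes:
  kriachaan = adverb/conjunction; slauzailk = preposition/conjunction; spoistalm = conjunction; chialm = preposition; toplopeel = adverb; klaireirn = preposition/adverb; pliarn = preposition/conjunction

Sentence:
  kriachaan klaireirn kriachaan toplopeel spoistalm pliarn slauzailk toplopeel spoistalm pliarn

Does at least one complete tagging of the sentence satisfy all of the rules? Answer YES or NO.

YES

Candidates per position — 1:kriachaan {adverb,conjunction}; 2:klaireirn {preposition,adverb}; 3:kriachaan {adverb,conjunction}; 4:toplopeel {adverb}; 5:spoistalm {conjunction}; 6:pliarn {preposition,conjunction}; 7:slauzailk {preposition,conjunction}; 8:toplopeel {adverb}; 9:spoistalm {conjunction}; 10:pliarn {preposition,conjunction}.
One satisfying assignment: adverb adverb adverb adverb conjunction conjunction conjunction adverb conjunction conjunction.
Checking: rule 1 satisfied; rule 2 satisfied; rule 3 satisfied; rule 4 satisfied.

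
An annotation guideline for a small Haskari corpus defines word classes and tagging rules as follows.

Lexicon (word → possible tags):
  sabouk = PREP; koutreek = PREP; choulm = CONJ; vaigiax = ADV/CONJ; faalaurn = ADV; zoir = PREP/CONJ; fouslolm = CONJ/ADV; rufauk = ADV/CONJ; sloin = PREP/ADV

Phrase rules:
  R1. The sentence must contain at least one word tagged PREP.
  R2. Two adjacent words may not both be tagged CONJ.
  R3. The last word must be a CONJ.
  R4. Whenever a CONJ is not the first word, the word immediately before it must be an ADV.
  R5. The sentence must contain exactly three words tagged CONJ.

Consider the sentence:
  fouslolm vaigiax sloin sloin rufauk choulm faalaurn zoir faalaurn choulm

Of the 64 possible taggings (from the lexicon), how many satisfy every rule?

11

Candidates per position — 1:fouslolm {CONJ,ADV}; 2:vaigiax {ADV,CONJ}; 3:sloin {PREP,ADV}; 4:sloin {PREP,ADV}; 5:rufauk {ADV,CONJ}; 6:choulm {CONJ}; 7:faalaurn {ADV}; 8:zoir {PREP,CONJ}; 9:faalaurn {ADV}; 10:choulm {CONJ}.
There are 64 candidate sequences in total.
Checking each against the rules leaves 11 sequences.
Count = 11.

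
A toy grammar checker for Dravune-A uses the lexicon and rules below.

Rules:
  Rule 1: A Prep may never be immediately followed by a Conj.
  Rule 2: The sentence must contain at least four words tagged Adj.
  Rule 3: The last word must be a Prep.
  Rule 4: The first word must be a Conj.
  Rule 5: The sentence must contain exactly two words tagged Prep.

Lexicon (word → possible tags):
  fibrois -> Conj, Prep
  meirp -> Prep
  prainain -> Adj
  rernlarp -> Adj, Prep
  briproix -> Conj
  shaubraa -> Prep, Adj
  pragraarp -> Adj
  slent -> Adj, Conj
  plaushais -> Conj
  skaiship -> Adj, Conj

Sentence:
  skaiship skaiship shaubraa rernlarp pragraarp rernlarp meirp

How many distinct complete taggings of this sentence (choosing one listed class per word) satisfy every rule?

Candidates per position — 1:skaiship {Adj,Conj}; 2:skaiship {Adj,Conj}; 3:shaubraa {Prep,Adj}; 4:rernlarp {Adj,Prep}; 5:pragraarp {Adj}; 6:rernlarp {Adj,Prep}; 7:meirp {Prep}.
There are 32 candidate sequences in total.
The sequences that satisfy every rule: Conj Adj Prep Adj Adj Adj Prep; Conj Adj Adj Adj Adj Prep Prep; Conj Adj Adj Prep Adj Adj Prep.
Count = 3.

3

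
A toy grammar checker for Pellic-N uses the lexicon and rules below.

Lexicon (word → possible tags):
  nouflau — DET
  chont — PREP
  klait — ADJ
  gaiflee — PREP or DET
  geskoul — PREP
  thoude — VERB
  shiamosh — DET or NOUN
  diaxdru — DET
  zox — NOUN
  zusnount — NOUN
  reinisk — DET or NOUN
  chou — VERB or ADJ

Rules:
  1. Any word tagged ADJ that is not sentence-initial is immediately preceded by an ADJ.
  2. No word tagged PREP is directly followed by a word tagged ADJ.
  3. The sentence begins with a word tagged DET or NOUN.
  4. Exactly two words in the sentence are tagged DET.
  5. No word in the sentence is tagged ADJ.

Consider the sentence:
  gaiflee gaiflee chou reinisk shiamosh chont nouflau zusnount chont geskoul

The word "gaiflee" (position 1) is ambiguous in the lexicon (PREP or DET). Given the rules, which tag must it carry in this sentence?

DET

Candidates per position — 1:gaiflee {PREP,DET}; 2:gaiflee {PREP,DET}; 3:chou {VERB,ADJ}; 4:reinisk {DET,NOUN}; 5:shiamosh {DET,NOUN}; 6:chont {PREP}; 7:nouflau {DET}; 8:zusnount {NOUN}; 9:chont {PREP}; 10:geskoul {PREP}.
Position 1: PREP is ruled out by rule 3; that leaves DET.
Position 2: DET is ruled out by rule 4; that leaves PREP.
Position 3: ADJ is ruled out by rule 1; that leaves VERB.
Position 4: DET is ruled out by rule 4; that leaves NOUN.
Position 5: DET is ruled out by rule 4; that leaves NOUN.
So the tagging must be: DET PREP VERB NOUN NOUN PREP DET NOUN PREP PREP.
Rule-by-rule: rule 1 holds; rule 2 holds; rule 3 holds; rule 4 holds; rule 5 holds.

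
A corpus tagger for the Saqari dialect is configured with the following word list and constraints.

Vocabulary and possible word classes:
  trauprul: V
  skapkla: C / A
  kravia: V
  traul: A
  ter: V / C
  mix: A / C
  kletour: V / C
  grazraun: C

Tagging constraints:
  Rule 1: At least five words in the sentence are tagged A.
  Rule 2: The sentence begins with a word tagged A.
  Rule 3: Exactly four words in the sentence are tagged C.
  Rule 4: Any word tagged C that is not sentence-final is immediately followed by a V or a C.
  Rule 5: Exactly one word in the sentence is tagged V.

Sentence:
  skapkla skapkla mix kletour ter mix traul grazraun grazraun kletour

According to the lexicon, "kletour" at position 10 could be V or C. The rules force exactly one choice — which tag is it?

C

Candidates per position — 1:skapkla {C,A}; 2:skapkla {C,A}; 3:mix {A,C}; 4:kletour {V,C}; 5:ter {V,C}; 6:mix {A,C}; 7:traul {A}; 8:grazraun {C}; 9:grazraun {C}; 10:kletour {V,C}.
Position 1: tagging it C would leave rule 1 unsatisfiable, so it must be A.
Position 2: tagging it C would leave rule 1 unsatisfiable, so it must be A.
Position 3: tagging it C would leave rule 1 unsatisfiable, so it must be A.
Position 5: tagging it C would leave rule 4 unsatisfiable, so it must be V.
Position 6: tagging it C would leave rule 1 unsatisfiable, so it must be A.
Position 10: tagging it V would leave rule 3 unsatisfiable, so it must be C.
Position 4: tagging it V would leave rule 3 unsatisfiable, so it must be C.
So the tagging must be: A A A C V A A C C C.
Rule-by-rule: rule 1 ✓; rule 2 ✓; rule 3 ✓; rule 4 ✓; rule 5 ✓.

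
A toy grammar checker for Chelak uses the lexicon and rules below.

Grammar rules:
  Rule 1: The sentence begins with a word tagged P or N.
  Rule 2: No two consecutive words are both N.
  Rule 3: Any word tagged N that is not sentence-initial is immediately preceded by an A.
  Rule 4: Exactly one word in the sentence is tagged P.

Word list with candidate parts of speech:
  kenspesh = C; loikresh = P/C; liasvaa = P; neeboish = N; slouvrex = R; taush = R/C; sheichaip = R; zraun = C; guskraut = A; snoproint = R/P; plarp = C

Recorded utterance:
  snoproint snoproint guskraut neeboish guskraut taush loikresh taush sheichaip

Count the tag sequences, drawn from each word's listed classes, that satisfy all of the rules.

Candidates per position — 1:snoproint {R,P}; 2:snoproint {R,P}; 3:guskraut {A}; 4:neeboish {N}; 5:guskraut {A}; 6:taush {R,C}; 7:loikresh {P,C}; 8:taush {R,C}; 9:sheichaip {R}.
There are 32 candidate sequences in total.
The sequences that satisfy every rule: P R A N A R C R R; P R A N A R C C R; P R A N A C C R R; P R A N A C C C R.
Count = 4.

4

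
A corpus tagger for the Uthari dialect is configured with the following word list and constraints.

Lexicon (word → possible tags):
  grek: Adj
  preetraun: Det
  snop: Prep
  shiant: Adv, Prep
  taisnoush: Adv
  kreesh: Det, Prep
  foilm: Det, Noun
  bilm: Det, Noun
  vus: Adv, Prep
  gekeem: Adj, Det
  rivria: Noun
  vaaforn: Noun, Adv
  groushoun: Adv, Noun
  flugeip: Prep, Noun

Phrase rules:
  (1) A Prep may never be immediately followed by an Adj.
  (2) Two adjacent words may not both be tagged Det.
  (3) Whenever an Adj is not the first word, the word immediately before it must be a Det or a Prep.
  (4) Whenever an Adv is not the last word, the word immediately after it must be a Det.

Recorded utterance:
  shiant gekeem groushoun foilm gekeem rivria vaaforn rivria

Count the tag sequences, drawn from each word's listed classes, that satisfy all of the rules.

Candidates per position — 1:shiant {Adv,Prep}; 2:gekeem {Adj,Det}; 3:groushoun {Adv,Noun}; 4:foilm {Det,Noun}; 5:gekeem {Adj,Det}; 6:rivria {Noun}; 7:vaaforn {Noun,Adv}; 8:rivria {Noun}.
There are 64 candidate sequences in total.
Checking each against the rules leaves 6 sequences.
Count = 6.

6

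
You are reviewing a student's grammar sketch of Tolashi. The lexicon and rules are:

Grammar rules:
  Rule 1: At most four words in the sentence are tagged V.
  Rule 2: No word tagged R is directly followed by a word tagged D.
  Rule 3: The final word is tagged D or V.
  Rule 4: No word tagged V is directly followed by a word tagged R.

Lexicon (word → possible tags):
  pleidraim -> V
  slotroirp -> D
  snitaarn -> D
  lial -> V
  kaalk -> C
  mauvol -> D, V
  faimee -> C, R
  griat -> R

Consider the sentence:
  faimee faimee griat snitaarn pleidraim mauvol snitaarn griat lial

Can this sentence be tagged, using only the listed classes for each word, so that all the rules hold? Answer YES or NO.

NO

Candidates per position — 1:faimee {C,R}; 2:faimee {C,R}; 3:griat {R}; 4:snitaarn {D}; 5:pleidraim {V}; 6:mauvol {D,V}; 7:snitaarn {D}; 8:griat {R}; 9:lial {V}.
Rule 2 cannot be satisfied by any choice of tags from the lexicon.
So there is no consistent tagging.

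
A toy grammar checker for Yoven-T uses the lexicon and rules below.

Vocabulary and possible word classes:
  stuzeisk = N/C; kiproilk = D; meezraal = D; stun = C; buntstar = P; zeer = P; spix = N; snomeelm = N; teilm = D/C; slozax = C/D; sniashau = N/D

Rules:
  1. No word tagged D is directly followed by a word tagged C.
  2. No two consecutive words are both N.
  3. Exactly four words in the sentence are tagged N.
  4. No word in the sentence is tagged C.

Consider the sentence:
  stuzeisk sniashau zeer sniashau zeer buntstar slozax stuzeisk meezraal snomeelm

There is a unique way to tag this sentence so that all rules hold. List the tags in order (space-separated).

N D P N P P D N D N

Candidates per position — 1:stuzeisk {N,C}; 2:sniashau {N,D}; 3:zeer {P}; 4:sniashau {N,D}; 5:zeer {P}; 6:buntstar {P}; 7:slozax {C,D}; 8:stuzeisk {N,C}; 9:meezraal {D}; 10:snomeelm {N}.
Position 1: C is ruled out by rule 4; that leaves N.
Position 2: N is ruled out by rule 2; that leaves D.
Position 4: D is ruled out by rule 3; that leaves N.
Position 7: C is ruled out by rule 4; that leaves D.
Position 8: C is ruled out by rule 1; that leaves N.
That leaves exactly one tagging: N D P N P P D N D N.
Check: rule 1 satisfied; rule 2 satisfied; rule 3 satisfied; rule 4 satisfied.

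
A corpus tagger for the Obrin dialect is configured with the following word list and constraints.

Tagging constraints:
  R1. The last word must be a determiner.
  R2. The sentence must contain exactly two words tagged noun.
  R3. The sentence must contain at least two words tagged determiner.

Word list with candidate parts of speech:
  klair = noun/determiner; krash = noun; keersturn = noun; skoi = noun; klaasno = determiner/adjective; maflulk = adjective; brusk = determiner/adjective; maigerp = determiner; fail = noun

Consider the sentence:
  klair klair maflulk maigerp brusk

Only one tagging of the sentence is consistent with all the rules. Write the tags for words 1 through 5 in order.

Candidates per position — 1:klair {noun,determiner}; 2:klair {noun,determiner}; 3:maflulk {adjective}; 4:maigerp {determiner}; 5:brusk {determiner,adjective}.
Word 1 cannot be determiner — rule 2 would then fail for every completion. It is noun.
Word 2 cannot be determiner — rule 2 would then fail for every completion. It is noun.
Word 5 cannot be adjective — rule 1 would then fail for every completion. It is determiner.
So the tagging must be: noun noun adjective determiner determiner.
Check: rule 1 ok; rule 2 ok; rule 3 ok.

noun noun adjective determiner determiner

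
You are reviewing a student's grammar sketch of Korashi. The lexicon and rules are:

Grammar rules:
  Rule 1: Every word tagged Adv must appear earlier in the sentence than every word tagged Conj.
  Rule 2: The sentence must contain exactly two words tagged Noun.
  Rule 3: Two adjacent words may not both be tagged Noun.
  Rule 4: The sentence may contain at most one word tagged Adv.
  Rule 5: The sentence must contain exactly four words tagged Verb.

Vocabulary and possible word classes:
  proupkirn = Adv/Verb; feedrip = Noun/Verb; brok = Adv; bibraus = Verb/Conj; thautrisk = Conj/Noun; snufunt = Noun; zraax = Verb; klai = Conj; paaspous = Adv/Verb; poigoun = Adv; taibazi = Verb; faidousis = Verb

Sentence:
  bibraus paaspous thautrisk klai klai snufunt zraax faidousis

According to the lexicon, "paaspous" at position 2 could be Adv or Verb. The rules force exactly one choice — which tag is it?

Verb

Candidates per position — 1:bibraus {Verb,Conj}; 2:paaspous {Adv,Verb}; 3:thautrisk {Conj,Noun}; 4:klai {Conj}; 5:klai {Conj}; 6:snufunt {Noun}; 7:zraax {Verb}; 8:faidousis {Verb}.
If word 1 were Conj, no tagging could satisfy rule 5; so word 1 is Verb.
If word 2 were Adv, no tagging could satisfy rule 5; so word 2 is Verb.
If word 3 were Conj, no tagging could satisfy rule 2; so word 3 is Noun.
The only consistent sequence is: Verb Verb Noun Conj Conj Noun Verb Verb.
Verifying each rule — rule 1 holds; rule 2 holds; rule 3 holds; rule 4 holds; rule 5 holds.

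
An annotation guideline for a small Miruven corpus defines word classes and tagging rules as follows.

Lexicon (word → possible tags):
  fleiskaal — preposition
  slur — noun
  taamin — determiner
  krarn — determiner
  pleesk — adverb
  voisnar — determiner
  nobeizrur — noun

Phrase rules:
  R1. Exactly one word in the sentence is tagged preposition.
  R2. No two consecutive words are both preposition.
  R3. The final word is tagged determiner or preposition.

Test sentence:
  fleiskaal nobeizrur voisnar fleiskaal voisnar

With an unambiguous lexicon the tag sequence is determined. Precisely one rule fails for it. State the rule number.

1

Fixed tagging: preposition noun determiner preposition determiner.
Rule check: R1 fails, R2 ok, R3 ok.
Only rule 1 fails.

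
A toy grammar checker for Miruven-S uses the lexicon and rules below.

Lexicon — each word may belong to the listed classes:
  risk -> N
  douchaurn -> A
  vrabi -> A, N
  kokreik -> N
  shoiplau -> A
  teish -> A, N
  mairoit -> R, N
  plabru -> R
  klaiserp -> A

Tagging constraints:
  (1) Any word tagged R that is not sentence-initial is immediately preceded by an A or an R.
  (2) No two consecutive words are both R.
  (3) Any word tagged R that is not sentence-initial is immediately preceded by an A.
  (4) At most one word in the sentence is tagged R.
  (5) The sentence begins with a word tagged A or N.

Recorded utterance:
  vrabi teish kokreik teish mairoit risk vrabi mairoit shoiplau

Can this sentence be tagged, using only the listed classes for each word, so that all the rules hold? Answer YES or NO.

Candidates per position — 1:vrabi {A,N}; 2:teish {A,N}; 3:kokreik {N}; 4:teish {A,N}; 5:mairoit {R,N}; 6:risk {N}; 7:vrabi {A,N}; 8:mairoit {R,N}; 9:shoiplau {A}.
One satisfying assignment: N A N A N N A N A.
Check: rule 1 holds; rule 2 holds; rule 3 holds; rule 4 holds; rule 5 holds.

YES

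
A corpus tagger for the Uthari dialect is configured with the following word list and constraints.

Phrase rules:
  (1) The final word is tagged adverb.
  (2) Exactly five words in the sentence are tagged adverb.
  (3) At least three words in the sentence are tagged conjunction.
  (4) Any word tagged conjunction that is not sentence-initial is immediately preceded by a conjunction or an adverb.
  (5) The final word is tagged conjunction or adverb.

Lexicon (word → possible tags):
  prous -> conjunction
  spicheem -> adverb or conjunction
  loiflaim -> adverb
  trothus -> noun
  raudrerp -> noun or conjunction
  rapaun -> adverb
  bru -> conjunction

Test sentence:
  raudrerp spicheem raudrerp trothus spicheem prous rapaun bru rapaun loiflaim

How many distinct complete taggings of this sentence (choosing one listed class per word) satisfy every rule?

3

Candidates per position — 1:raudrerp {noun,conjunction}; 2:spicheem {adverb,conjunction}; 3:raudrerp {noun,conjunction}; 4:trothus {noun}; 5:spicheem {adverb,conjunction}; 6:prous {conjunction}; 7:rapaun {adverb}; 8:bru {conjunction}; 9:rapaun {adverb}; 10:loiflaim {adverb}.
There are 16 candidate sequences in total.
The sequences that satisfy every rule: noun adverb conjunction noun adverb conjunction adverb conjunction adverb adverb; conjunction adverb noun noun adverb conjunction adverb conjunction adverb adverb; conjunction adverb conjunction noun adverb conjunction adverb conjunction adverb adverb.
Count = 3.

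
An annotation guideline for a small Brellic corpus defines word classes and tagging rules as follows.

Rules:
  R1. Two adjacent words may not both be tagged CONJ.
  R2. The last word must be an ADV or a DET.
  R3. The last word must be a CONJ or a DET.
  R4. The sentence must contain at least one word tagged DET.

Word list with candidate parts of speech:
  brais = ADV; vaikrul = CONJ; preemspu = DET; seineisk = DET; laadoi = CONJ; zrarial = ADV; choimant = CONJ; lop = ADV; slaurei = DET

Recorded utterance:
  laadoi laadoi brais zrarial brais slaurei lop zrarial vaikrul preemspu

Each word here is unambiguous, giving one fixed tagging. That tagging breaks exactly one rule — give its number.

1

Fixed tagging: CONJ CONJ ADV ADV ADV DET ADV ADV CONJ DET.
Applying the rules: R1 violated, R2 holds, R3 holds, R4 holds.
Only rule 1 fails.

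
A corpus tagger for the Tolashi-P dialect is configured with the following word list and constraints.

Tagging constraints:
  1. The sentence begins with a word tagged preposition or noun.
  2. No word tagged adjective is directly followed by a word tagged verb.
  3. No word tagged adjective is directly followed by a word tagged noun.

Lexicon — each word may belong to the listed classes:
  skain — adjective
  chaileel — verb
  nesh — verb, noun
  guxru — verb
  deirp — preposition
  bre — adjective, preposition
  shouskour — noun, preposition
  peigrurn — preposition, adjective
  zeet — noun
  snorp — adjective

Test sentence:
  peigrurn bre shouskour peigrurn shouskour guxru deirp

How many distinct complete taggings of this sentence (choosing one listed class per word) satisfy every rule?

9

Candidates per position — 1:peigrurn {preposition,adjective}; 2:bre {adjective,preposition}; 3:shouskour {noun,preposition}; 4:peigrurn {preposition,adjective}; 5:shouskour {noun,preposition}; 6:guxru {verb}; 7:deirp {preposition}.
There are 32 candidate sequences in total.
Checking each against the rules leaves 9 sequences.
Count = 9.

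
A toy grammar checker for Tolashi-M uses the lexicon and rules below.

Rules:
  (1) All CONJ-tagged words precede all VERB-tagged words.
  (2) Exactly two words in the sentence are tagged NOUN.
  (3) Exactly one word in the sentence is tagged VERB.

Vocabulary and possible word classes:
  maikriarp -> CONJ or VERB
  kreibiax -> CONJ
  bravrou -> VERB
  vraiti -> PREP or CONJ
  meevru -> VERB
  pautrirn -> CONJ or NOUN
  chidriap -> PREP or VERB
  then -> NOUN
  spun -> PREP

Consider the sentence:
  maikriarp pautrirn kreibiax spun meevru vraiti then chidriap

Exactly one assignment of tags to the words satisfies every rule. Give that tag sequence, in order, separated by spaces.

CONJ NOUN CONJ PREP VERB PREP NOUN PREP

Candidates per position — 1:maikriarp {CONJ,VERB}; 2:pautrirn {CONJ,NOUN}; 3:kreibiax {CONJ}; 4:spun {PREP}; 5:meevru {VERB}; 6:vraiti {PREP,CONJ}; 7:then {NOUN}; 8:chidriap {PREP,VERB}.
Word 1 cannot be VERB — rule 1 would then fail for every completion. It is CONJ.
Word 2 cannot be CONJ — rule 2 would then fail for every completion. It is NOUN.
Word 6 cannot be CONJ — rule 1 would then fail for every completion. It is PREP.
Word 8 cannot be VERB — rule 3 would then fail for every completion. It is PREP.
The only consistent sequence is: CONJ NOUN CONJ PREP VERB PREP NOUN PREP.
Check: rule 1 holds; rule 2 holds; rule 3 holds.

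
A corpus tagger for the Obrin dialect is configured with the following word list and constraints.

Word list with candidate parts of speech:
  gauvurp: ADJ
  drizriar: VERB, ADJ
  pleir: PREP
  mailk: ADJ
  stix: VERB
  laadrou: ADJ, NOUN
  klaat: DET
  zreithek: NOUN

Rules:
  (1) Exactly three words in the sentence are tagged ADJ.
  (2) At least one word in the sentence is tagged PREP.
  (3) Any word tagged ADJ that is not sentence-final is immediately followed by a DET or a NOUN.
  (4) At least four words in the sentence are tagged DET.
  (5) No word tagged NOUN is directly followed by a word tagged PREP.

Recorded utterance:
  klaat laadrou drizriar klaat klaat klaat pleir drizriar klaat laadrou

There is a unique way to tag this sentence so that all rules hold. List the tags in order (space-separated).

DET NOUN ADJ DET DET DET PREP ADJ DET ADJ

Candidates per position — 1:klaat {DET}; 2:laadrou {ADJ,NOUN}; 3:drizriar {VERB,ADJ}; 4:klaat {DET}; 5:klaat {DET}; 6:klaat {DET}; 7:pleir {PREP}; 8:drizriar {VERB,ADJ}; 9:klaat {DET}; 10:laadrou {ADJ,NOUN}.
At position 2, choosing ADJ makes rule 3 impossible to satisfy; hence NOUN.
At position 3, choosing VERB makes rule 1 impossible to satisfy; hence ADJ.
At position 8, choosing VERB makes rule 1 impossible to satisfy; hence ADJ.
At position 10, choosing NOUN makes rule 1 impossible to satisfy; hence ADJ.
That leaves exactly one tagging: DET NOUN ADJ DET DET DET PREP ADJ DET ADJ.
Checking: rule 1 ok; rule 2 ok; rule 3 ok; rule 4 ok; rule 5 ok.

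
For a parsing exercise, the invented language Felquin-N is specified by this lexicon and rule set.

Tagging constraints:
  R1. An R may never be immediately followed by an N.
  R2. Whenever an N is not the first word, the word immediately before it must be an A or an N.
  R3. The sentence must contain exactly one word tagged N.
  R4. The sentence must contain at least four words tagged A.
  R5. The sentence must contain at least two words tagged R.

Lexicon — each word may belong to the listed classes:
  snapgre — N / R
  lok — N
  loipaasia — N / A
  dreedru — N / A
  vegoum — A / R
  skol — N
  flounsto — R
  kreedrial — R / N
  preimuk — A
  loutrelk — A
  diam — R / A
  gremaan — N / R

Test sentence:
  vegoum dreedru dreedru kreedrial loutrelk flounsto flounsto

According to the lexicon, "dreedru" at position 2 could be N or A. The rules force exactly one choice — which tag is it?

Candidates per position — 1:vegoum {A,R}; 2:dreedru {N,A}; 3:dreedru {N,A}; 4:kreedrial {R,N}; 5:loutrelk {A}; 6:flounsto {R}; 7:flounsto {R}.
Position 1: R is ruled out by rule 4; that leaves A.
Position 2: N is ruled out by rule 4; that leaves A.
Position 3: N is ruled out by rule 4; that leaves A.
Position 4: R is ruled out by rule 3; that leaves N.
That leaves exactly one tagging: A A A N A R R.
Checking: rule 1 ok; rule 2 ok; rule 3 ok; rule 4 ok; rule 5 ok.

A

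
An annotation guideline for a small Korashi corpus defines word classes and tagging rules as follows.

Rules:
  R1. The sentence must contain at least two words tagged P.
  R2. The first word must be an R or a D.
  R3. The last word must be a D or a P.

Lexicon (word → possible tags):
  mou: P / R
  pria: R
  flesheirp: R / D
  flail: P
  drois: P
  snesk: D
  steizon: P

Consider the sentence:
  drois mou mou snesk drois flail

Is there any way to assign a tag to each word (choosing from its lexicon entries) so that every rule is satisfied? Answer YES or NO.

Candidates per position — 1:drois {P}; 2:mou {P,R}; 3:mou {P,R}; 4:snesk {D}; 5:drois {P}; 6:flail {P}.
Rule 2 cannot be satisfied by any choice of tags from the lexicon.
So there is no consistent tagging.

NO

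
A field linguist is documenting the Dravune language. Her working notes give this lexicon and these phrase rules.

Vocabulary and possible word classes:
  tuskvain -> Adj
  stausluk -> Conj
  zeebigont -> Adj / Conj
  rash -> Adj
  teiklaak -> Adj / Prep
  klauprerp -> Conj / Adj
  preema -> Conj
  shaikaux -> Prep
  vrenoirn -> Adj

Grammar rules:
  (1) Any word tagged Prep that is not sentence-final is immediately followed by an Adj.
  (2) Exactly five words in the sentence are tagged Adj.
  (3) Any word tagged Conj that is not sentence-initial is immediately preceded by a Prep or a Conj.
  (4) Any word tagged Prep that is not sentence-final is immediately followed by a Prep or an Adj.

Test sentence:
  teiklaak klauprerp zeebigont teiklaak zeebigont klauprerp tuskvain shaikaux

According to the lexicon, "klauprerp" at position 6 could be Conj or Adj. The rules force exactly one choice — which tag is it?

Candidates per position — 1:teiklaak {Adj,Prep}; 2:klauprerp {Conj,Adj}; 3:zeebigont {Adj,Conj}; 4:teiklaak {Adj,Prep}; 5:zeebigont {Adj,Conj}; 6:klauprerp {Conj,Adj}; 7:tuskvain {Adj}; 8:shaikaux {Prep}.
Position 6: the remaining choice is settled jointly with positions 1, 2, 3, 4, 5 — only Adj at position 6 is part of a tagging that satisfies every rule.
That leaves exactly one tagging: Prep Adj Adj Prep Adj Adj Adj Prep.
Checking: rule 1 ✓; rule 2 ✓; rule 3 ✓; rule 4 ✓.

Adj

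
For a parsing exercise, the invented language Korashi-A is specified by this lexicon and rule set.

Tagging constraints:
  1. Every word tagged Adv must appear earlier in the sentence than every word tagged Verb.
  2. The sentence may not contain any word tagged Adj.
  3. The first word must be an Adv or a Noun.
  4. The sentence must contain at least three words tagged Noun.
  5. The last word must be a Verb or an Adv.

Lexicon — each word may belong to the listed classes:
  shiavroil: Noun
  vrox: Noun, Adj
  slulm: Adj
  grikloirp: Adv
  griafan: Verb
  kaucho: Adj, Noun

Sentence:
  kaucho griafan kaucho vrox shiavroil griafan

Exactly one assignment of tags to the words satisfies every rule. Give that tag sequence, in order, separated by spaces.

Noun Verb Noun Noun Noun Verb

Candidates per position — 1:kaucho {Adj,Noun}; 2:griafan {Verb}; 3:kaucho {Adj,Noun}; 4:vrox {Noun,Adj}; 5:shiavroil {Noun}; 6:griafan {Verb}.
If word 1 were Adj, no tagging could satisfy rule 2; so word 1 is Noun.
If word 3 were Adj, no tagging could satisfy rule 2; so word 3 is Noun.
If word 4 were Adj, no tagging could satisfy rule 2; so word 4 is Noun.
That leaves exactly one tagging: Noun Verb Noun Noun Noun Verb.
Rule-by-rule: rule 1 ok; rule 2 ok; rule 3 ok; rule 4 ok; rule 5 ok.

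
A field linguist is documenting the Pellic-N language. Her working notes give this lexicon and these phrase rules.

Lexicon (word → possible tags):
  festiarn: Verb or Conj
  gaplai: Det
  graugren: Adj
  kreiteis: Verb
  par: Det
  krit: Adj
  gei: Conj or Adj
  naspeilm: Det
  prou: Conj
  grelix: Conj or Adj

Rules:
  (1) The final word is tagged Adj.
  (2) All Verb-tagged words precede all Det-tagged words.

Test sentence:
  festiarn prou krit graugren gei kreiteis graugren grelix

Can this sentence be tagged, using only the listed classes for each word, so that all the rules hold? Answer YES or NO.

Candidates per position — 1:festiarn {Verb,Conj}; 2:prou {Conj}; 3:krit {Adj}; 4:graugren {Adj}; 5:gei {Conj,Adj}; 6:kreiteis {Verb}; 7:graugren {Adj}; 8:grelix {Conj,Adj}.
One satisfying assignment: Verb Conj Adj Adj Adj Verb Adj Adj.
Check: rule 1 satisfied; rule 2 satisfied.

YES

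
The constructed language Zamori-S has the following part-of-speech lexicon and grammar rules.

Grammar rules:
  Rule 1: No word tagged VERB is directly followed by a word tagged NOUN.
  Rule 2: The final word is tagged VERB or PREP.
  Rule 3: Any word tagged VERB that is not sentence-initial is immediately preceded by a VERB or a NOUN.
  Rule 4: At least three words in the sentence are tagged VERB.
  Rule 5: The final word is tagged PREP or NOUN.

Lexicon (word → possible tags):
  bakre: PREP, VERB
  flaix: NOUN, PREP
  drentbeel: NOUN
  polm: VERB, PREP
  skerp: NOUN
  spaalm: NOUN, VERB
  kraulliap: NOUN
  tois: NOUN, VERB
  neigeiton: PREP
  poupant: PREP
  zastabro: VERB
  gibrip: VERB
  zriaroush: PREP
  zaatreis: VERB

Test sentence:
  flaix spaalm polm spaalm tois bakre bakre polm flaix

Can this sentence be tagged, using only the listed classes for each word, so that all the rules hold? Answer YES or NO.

Candidates per position — 1:flaix {NOUN,PREP}; 2:spaalm {NOUN,VERB}; 3:polm {VERB,PREP}; 4:spaalm {NOUN,VERB}; 5:tois {NOUN,VERB}; 6:bakre {PREP,VERB}; 7:bakre {PREP,VERB}; 8:polm {VERB,PREP}; 9:flaix {NOUN,PREP}.
One satisfying assignment: NOUN NOUN PREP NOUN VERB VERB VERB VERB PREP.
Verifying each rule — rule 1 ✓; rule 2 ✓; rule 3 ✓; rule 4 ✓; rule 5 ✓.

YES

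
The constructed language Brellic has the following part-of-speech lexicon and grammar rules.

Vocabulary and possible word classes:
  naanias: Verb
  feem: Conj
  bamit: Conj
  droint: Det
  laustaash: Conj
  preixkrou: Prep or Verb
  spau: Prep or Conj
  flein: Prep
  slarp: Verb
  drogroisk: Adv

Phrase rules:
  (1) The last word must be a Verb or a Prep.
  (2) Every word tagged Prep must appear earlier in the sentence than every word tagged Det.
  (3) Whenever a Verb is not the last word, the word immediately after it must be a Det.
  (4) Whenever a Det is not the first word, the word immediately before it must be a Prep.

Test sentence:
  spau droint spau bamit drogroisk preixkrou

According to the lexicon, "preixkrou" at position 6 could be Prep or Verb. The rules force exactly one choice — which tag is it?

Candidates per position — 1:spau {Prep,Conj}; 2:droint {Det}; 3:spau {Prep,Conj}; 4:bamit {Conj}; 5:drogroisk {Adv}; 6:preixkrou {Prep,Verb}.
Position 1: tagging it Conj would leave rule 4 unsatisfiable, so it must be Prep.
Position 3: tagging it Prep would leave rule 2 unsatisfiable, so it must be Conj.
Position 6: tagging it Prep would leave rule 2 unsatisfiable, so it must be Verb.
The only consistent sequence is: Prep Det Conj Conj Adv Verb.
Rule-by-rule: rule 1 ok; rule 2 ok; rule 3 ok; rule 4 ok.

Verb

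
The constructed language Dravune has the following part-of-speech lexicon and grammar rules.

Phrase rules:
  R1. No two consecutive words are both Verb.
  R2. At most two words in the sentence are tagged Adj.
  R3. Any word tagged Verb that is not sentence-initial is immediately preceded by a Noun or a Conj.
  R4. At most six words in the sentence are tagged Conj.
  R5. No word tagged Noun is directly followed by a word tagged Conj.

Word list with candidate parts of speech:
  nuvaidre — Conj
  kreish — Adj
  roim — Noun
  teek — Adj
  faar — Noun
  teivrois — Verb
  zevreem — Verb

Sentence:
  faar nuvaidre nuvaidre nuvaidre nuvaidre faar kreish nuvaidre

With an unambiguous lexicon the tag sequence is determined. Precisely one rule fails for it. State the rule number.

5

Fixed tagging: Noun Conj Conj Conj Conj Noun Adj Conj.
Rule check: R1 ok, R2 ok, R3 ok, R4 ok, R5 fails.
Only rule 5 fails.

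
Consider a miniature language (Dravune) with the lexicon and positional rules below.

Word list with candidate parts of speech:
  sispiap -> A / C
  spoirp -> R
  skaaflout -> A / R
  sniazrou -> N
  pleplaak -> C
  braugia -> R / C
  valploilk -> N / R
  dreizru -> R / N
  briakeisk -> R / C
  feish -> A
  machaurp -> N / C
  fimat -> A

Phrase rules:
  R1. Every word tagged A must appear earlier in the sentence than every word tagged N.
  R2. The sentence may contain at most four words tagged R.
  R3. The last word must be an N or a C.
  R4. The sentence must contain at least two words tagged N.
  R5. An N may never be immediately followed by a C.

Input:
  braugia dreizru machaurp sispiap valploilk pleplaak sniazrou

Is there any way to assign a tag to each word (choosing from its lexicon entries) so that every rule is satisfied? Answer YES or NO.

Candidates per position — 1:braugia {R,C}; 2:dreizru {R,N}; 3:machaurp {N,C}; 4:sispiap {A,C}; 5:valploilk {N,R}; 6:pleplaak {C}; 7:sniazrou {N}.
Every candidate sequence violates at least one rule; no consistent tagging exists.

NO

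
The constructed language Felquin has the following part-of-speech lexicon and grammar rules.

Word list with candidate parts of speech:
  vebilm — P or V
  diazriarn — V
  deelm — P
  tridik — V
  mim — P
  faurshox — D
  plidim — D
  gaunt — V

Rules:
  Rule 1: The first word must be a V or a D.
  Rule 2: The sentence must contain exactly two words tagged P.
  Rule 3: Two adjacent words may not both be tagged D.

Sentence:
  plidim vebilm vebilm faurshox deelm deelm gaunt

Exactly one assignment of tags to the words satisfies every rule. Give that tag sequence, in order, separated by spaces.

Candidates per position — 1:plidim {D}; 2:vebilm {P,V}; 3:vebilm {P,V}; 4:faurshox {D}; 5:deelm {P}; 6:deelm {P}; 7:gaunt {V}.
If word 2 were P, no tagging could satisfy rule 2; so word 2 is V.
If word 3 were P, no tagging could satisfy rule 2; so word 3 is V.
The only consistent sequence is: D V V D P P V.
Verifying each rule — rule 1 ✓; rule 2 ✓; rule 3 ✓.

D V V D P P V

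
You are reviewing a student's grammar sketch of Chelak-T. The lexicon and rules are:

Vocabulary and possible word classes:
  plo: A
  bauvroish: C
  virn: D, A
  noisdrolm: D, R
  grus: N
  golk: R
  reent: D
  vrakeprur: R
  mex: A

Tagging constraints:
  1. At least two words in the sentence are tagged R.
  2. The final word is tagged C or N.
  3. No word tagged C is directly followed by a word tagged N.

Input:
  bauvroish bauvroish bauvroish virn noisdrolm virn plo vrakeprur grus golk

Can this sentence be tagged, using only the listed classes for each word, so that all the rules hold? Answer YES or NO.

NO

Candidates per position — 1:bauvroish {C}; 2:bauvroish {C}; 3:bauvroish {C}; 4:virn {D,A}; 5:noisdrolm {D,R}; 6:virn {D,A}; 7:plo {A}; 8:vrakeprur {R}; 9:grus {N}; 10:golk {R}.
Rule 2 cannot be satisfied by any choice of tags from the lexicon.
So there is no consistent tagging.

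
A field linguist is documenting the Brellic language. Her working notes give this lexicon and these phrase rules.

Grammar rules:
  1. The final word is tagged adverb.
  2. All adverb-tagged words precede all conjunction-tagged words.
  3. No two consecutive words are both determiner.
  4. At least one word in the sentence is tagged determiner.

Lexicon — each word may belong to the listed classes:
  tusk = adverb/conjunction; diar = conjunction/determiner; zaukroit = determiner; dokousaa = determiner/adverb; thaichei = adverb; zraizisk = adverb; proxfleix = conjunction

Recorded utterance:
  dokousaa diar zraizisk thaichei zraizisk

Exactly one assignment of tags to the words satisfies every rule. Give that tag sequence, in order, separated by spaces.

Candidates per position — 1:dokousaa {determiner,adverb}; 2:diar {conjunction,determiner}; 3:zraizisk {adverb}; 4:thaichei {adverb}; 5:zraizisk {adverb}.
Word 2 cannot be conjunction — rule 2 would then fail for every completion. It is determiner.
Word 1 cannot be determiner — rule 3 would then fail for every completion. It is adverb.
The only consistent sequence is: adverb determiner adverb adverb adverb.
Rule-by-rule: rule 1 ok; rule 2 ok; rule 3 ok; rule 4 ok.

adverb determiner adverb adverb adverb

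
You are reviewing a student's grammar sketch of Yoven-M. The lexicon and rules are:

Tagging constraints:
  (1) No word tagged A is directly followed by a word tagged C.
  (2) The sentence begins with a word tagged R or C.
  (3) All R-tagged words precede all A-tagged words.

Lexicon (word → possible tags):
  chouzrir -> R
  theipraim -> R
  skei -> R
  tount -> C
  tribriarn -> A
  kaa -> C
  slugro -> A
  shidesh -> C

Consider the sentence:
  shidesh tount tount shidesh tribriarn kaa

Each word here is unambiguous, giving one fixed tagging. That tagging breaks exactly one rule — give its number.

Fixed tagging: C C C C A C.
Rule check: R1 fail, R2 pass, R3 pass.
Only rule 1 fails.

1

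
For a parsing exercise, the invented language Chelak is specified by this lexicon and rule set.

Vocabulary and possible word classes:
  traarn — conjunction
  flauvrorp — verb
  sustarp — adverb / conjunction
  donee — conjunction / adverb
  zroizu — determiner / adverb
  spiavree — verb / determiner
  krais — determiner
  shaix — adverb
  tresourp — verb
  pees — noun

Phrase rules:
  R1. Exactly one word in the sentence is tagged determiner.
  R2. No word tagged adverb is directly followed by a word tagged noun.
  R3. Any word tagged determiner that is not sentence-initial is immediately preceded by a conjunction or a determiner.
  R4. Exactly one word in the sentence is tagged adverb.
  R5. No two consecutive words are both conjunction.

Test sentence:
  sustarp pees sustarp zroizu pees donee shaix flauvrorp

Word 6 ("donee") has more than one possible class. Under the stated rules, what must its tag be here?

Candidates per position — 1:sustarp {adverb,conjunction}; 2:pees {noun}; 3:sustarp {adverb,conjunction}; 4:zroizu {determiner,adverb}; 5:pees {noun}; 6:donee {conjunction,adverb}; 7:shaix {adverb}; 8:flauvrorp {verb}.
At position 1, choosing adverb makes rule 2 impossible to satisfy; hence conjunction.
At position 3, choosing adverb makes rule 4 impossible to satisfy; hence conjunction.
At position 4, choosing adverb makes rule 1 impossible to satisfy; hence determiner.
At position 6, choosing adverb makes rule 4 impossible to satisfy; hence conjunction.
The only consistent sequence is: conjunction noun conjunction determiner noun conjunction adverb verb.
Checking: rule 1 satisfied; rule 2 satisfied; rule 3 satisfied; rule 4 satisfied; rule 5 satisfied.

conjunction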